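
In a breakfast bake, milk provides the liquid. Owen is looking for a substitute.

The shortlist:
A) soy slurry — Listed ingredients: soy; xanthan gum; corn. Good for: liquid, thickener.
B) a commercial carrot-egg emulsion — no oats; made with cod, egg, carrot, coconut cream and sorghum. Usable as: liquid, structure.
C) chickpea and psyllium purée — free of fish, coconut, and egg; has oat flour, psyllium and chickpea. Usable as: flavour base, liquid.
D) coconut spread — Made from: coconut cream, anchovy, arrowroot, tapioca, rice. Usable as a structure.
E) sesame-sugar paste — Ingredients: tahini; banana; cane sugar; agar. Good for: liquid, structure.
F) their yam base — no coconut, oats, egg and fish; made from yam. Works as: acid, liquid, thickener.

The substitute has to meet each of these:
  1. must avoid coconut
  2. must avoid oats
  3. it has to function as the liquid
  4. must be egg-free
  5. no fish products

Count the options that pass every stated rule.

3

A: every rule checks out — OK
B: has coconut cream, so not coconut-free; has cod, so not fish-free (and 1 more) — reject
C: has oat flour, so not oat-free — reject
D: not usable as a liquid; has coconut cream, so not coconut-free (and 1 more) — reject
E: works as a liquid, no coconut, no fish — keep
F: no egg, no oats — OK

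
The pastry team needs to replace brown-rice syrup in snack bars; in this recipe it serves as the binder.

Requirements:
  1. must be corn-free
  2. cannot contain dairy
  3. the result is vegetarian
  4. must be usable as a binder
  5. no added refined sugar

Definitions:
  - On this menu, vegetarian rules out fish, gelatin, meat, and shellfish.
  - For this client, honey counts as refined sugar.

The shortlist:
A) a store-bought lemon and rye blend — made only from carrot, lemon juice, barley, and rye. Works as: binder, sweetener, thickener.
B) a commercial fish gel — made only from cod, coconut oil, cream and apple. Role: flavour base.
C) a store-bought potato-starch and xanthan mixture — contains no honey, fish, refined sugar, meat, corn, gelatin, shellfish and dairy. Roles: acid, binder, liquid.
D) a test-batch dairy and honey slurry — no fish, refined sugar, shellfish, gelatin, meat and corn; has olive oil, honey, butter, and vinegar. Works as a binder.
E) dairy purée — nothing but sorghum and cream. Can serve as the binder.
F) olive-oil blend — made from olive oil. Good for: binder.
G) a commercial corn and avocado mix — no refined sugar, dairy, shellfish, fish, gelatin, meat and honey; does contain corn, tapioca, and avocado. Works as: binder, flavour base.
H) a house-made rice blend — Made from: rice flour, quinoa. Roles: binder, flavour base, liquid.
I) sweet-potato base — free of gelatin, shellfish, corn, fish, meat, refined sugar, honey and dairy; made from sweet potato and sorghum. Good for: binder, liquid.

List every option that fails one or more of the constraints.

B, D, E, G

A: works as a binder, no-added-sugar, no corn — OK
B: not usable as a binder; has cod, so not vegetarian (and 1 more) — reject
C: works as a binder, no-added-sugar, no corn — OK
D: has honey, so not no-added-sugar; has butter, so not dairy-free — no
E: has cream, so not dairy-free — no
F: works as a binder, no dairy, no corn — OK
G: has corn, so not corn-free — reject
H: only rice flour and quinoa; none excluded — keep
I: vegetarian, no-added-sugar — keep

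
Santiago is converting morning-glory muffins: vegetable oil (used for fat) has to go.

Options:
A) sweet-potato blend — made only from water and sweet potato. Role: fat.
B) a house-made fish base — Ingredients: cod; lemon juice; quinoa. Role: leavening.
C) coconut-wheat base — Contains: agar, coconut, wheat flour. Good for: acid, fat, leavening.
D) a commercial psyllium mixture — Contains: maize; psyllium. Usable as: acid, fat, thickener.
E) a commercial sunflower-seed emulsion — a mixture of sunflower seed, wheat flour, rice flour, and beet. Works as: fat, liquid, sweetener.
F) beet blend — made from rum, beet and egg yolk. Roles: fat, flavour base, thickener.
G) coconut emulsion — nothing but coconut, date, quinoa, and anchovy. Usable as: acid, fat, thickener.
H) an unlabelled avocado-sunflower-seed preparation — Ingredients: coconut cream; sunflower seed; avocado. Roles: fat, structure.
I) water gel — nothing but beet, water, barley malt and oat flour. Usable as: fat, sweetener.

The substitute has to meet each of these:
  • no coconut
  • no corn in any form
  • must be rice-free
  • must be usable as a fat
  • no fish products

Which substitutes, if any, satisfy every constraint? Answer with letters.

A: works as a fat, no coconut, no corn — OK
B: not usable as a fat; has cod, so not fish-free — no
C: has coconut, so not coconut-free — reject
D: has maize, so not corn-free — no
E: has rice flour, so not rice-free — no
F: works as a fat, no coconut, no corn — keep
G: has anchovy, so not fish-free; has coconut, so not coconut-free — reject
H: has coconut cream, so not coconut-free — reject
I: nothing on the exclusion list — keep

A, F, I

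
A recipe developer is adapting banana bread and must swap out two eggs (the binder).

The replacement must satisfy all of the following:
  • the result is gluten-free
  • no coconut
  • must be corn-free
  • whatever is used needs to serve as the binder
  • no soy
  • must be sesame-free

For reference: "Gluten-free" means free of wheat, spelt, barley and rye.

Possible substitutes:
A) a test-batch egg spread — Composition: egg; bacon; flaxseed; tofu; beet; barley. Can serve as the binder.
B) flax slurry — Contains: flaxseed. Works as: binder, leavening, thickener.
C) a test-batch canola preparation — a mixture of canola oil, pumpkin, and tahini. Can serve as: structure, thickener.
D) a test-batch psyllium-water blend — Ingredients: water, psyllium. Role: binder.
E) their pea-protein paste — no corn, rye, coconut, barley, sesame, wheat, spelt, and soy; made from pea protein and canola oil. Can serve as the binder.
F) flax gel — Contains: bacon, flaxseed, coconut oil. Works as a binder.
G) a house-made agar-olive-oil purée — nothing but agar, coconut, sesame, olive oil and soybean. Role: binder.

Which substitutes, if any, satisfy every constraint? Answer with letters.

A: has barley, so not gluten-free; has tofu, so not soy-free — reject
B: all constraints satisfied — valid
C: not usable as a binder; has tahini, so not sesame-free — out
D: only water and psyllium; none excluded — valid
E: nothing on the exclusion list — OK
F: has coconut oil, so not coconut-free — out
G: has sesame, so not sesame-free; has coconut, so not coconut-free (and 1 more) — no

B, D, E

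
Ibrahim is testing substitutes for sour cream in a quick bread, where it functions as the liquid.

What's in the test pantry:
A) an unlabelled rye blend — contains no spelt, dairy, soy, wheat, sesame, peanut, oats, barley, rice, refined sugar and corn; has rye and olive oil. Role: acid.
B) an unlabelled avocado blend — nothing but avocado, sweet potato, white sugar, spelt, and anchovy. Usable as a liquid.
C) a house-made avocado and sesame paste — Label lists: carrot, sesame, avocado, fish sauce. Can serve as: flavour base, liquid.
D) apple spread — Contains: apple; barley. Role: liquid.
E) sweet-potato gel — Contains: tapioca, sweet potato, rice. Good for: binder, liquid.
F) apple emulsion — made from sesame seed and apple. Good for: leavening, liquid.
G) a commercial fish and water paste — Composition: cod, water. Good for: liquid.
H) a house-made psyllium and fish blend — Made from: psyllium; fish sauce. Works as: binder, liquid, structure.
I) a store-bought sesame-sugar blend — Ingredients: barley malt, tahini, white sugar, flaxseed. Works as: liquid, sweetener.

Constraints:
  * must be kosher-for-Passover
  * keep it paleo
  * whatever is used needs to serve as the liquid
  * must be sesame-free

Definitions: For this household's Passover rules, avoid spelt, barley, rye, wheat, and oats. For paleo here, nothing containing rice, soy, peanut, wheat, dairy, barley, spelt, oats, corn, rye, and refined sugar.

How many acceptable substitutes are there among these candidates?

2

A: not usable as a liquid; has rye, so not kosher-for-Passover (and 1 more) — no
B: has spelt, so not kosher-for-Passover; has spelt, so not paleo — no
C: has sesame, so not sesame-free — reject
D: has barley, so not kosher-for-Passover; has barley, so not paleo — no
E: has rice, so not paleo — reject
F: has sesame seed, so not sesame-free — out
G: only cod and water; none excluded — OK
H: nothing on the exclusion list — OK
I: has barley malt, so not kosher-for-Passover; has barley malt, so not paleo (and 1 more) — no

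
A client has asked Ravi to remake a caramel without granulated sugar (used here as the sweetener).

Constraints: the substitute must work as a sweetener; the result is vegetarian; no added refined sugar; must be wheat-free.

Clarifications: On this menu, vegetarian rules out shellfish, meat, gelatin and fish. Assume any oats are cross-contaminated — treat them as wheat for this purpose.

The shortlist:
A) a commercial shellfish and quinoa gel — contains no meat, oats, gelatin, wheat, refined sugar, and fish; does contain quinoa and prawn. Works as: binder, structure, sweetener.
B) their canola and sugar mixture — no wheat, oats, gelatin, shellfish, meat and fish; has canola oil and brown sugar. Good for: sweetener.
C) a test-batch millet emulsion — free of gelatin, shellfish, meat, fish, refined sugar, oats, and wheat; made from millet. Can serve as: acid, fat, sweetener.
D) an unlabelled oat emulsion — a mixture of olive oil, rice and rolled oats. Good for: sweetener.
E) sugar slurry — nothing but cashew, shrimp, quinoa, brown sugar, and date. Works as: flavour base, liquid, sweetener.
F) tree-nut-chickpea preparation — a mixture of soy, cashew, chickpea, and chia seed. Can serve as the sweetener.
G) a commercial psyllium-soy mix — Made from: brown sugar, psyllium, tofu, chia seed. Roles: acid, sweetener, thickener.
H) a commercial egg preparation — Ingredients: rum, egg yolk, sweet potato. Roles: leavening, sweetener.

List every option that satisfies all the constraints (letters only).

A: has prawn, so not vegetarian — out
B: has brown sugar, so not no-added-sugar — reject
C: wheat-free, vegetarian — OK
D: has rolled oats, so not wheat-free — reject
E: has shrimp, so not vegetarian; has brown sugar, so not no-added-sugar — no
F: soy and cashew etc. — none of it excluded — OK
G: has brown sugar, so not no-added-sugar — no
H: every rule checks out — keep

C, F, H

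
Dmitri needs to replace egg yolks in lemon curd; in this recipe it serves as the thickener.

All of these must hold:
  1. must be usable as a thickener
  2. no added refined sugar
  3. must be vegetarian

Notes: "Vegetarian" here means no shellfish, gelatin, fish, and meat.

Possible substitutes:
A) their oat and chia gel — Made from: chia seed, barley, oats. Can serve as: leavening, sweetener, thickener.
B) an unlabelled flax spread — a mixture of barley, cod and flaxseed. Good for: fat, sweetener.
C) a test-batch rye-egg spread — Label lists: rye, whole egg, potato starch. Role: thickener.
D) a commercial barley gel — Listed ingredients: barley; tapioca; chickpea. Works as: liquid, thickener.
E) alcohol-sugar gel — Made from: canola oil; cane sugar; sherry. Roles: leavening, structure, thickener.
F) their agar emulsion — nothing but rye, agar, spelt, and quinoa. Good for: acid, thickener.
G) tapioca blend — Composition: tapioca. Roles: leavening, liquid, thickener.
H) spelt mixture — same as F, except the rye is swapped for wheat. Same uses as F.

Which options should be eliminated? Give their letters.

A: every rule checks out — valid
B: not usable as a thickener; has cod, so not vegetarian — no
C: vegetarian, no refined sugar — OK
D: only barley, tapioca and chickpea; none excluded — keep
E: has cane sugar, so not no-added-sugar — out
F: rye and spelt etc. — none of it excluded — OK
G: only tapioca; none excluded — OK
H: works as a thickener, vegetarian, no refined sugar — keep

B, E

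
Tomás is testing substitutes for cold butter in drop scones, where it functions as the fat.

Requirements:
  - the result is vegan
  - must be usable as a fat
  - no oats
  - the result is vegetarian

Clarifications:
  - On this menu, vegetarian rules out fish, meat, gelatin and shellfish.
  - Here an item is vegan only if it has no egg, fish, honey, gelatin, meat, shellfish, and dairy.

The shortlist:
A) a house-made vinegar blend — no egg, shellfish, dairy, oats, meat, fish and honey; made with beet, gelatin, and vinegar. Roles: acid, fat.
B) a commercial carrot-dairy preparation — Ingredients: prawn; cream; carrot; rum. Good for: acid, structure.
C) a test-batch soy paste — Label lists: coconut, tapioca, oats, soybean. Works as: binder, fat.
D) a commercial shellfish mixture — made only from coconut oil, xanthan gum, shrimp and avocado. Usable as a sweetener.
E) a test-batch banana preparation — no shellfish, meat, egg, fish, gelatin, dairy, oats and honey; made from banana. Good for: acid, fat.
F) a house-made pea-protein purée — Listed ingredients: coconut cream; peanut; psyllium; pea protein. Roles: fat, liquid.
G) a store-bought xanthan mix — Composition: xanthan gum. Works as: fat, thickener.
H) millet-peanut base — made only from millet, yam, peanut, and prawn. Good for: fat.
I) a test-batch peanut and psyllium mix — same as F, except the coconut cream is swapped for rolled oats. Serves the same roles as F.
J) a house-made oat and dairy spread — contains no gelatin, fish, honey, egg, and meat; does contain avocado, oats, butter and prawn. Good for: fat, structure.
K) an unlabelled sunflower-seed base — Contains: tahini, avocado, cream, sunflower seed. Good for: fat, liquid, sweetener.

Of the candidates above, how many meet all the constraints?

3

A: has gelatin, so not vegetarian; has gelatin, so not vegan — reject
B: not usable as a fat; has prawn, so not vegetarian (and 1 more) — no
C: has oats, so not oat-free — out
D: not usable as a fat; has shrimp, so not vegetarian (and 1 more) — reject
E: vegan, no oats — OK
F: coconut cream and peanut etc. — none of it excluded — OK
G: only xanthan gum; none excluded — keep
H: has prawn, so not vegetarian; has prawn, so not vegan — out
I: has rolled oats, so not oat-free — reject
J: has prawn, so not vegetarian; has butter, so not vegan (and 1 more) — no
K: has cream, so not vegan — no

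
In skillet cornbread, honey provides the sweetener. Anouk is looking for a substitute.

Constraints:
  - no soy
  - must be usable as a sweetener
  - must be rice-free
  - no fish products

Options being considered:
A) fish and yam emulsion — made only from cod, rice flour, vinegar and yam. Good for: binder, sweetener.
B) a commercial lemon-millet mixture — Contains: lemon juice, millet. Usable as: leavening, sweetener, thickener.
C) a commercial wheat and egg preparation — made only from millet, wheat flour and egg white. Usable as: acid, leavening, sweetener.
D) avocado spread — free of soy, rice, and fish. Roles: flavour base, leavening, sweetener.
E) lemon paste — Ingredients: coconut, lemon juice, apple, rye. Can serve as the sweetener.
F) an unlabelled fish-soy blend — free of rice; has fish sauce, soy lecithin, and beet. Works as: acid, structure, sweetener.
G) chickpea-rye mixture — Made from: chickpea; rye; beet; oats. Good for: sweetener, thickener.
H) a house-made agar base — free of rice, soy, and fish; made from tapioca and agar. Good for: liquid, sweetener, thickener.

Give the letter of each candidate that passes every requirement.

B, C, D, E, G, H

A: has rice flour, so not rice-free; has cod, so not fish-free — reject
B: every rule checks out — OK
C: works as a sweetener, no fish, no rice — OK
D: no soy, no fish — OK
E: coconut and rye etc. — none of it excluded — keep
F: has soy lecithin, so not soy-free; has fish sauce, so not fish-free — reject
G: nothing on the exclusion list — OK
H: no fish, no soy — OK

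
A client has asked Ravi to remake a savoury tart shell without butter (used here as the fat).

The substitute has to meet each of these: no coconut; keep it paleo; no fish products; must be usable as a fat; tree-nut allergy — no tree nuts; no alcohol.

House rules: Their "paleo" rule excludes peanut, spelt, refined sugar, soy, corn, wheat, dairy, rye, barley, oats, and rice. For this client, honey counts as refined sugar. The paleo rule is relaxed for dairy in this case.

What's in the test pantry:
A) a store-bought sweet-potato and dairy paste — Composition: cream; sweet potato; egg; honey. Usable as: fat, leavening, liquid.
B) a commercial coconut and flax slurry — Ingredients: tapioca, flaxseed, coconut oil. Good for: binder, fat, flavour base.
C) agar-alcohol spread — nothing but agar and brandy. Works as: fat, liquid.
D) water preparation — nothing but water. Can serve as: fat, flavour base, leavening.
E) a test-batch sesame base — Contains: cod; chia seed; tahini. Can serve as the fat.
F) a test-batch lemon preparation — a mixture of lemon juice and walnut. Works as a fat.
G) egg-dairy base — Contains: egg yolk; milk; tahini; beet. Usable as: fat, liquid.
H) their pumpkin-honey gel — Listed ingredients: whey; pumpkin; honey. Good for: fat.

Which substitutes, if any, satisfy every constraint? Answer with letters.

A: has honey, so not paleo — out
B: has coconut oil, so not coconut-free — reject
C: has brandy, so not alcohol-free — no
D: every rule checks out — valid
E: has cod, so not fish-free — out
F: has walnut, so not tree-nut-free — no
G: dairy is permitted under the paleo carve-out; nothing else excluded — keep
H: has honey, so not paleo — no

D, G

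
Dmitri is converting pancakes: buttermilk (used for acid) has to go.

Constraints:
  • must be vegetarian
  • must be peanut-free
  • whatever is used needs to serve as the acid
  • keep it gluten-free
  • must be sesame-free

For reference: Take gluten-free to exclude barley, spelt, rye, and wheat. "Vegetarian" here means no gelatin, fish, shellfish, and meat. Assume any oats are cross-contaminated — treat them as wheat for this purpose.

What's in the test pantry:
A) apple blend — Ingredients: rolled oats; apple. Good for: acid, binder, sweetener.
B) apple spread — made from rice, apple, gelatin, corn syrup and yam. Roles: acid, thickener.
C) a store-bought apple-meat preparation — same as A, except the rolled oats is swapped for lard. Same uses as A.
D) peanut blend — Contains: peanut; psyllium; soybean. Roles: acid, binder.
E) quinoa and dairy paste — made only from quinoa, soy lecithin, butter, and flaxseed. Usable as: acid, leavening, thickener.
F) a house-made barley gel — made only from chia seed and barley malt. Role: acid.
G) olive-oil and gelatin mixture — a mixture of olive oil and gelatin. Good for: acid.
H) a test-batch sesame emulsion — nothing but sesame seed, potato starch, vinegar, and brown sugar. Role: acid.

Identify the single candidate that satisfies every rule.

A: has rolled oats, so not gluten-free — reject
B: has gelatin, so not vegetarian — reject
C: has lard, so not vegetarian — no
D: has peanut, so not peanut-free — out
E: butter and soy lecithin etc. — none of it excluded — OK
F: has barley malt, so not gluten-free — reject
G: has gelatin, so not vegetarian — reject
H: has sesame seed, so not sesame-free — no

E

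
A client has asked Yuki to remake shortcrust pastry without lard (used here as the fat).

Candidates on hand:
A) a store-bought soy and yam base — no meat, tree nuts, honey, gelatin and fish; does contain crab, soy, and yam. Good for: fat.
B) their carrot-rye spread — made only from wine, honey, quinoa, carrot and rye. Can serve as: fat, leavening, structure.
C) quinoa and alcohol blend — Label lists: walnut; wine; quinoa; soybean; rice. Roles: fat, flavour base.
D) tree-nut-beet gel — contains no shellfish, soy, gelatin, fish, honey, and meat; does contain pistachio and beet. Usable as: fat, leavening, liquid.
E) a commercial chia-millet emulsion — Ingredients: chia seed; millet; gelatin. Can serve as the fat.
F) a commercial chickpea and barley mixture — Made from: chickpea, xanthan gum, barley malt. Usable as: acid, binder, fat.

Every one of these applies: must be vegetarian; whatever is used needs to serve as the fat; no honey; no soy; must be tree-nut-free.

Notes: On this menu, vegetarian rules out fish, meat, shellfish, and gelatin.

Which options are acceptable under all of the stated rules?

F

A: has crab, so not vegetarian; has soy, so not soy-free — out
B: has honey, so not honey-free — reject
C: has soybean, so not soy-free; has walnut, so not tree-nut-free — out
D: has pistachio, so not tree-nut-free — no
E: has gelatin, so not vegetarian — no
F: every rule checks out — valid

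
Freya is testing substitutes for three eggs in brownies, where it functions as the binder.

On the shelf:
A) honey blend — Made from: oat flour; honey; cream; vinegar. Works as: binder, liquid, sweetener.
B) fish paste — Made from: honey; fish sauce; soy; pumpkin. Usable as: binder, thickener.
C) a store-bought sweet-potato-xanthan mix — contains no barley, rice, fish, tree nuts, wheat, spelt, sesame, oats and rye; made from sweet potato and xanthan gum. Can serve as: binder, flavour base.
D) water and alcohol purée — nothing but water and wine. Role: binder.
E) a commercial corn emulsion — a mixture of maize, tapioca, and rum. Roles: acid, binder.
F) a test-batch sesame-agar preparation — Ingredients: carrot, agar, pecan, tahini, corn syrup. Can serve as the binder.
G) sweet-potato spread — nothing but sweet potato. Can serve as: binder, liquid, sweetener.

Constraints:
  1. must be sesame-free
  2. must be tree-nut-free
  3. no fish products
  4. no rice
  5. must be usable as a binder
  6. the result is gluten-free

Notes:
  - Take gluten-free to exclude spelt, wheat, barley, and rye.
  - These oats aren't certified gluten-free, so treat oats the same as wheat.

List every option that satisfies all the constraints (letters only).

C, D, E, G

A: has oat flour, so not gluten-free — out
B: has fish sauce, so not fish-free — reject
C: gluten-free, no sesame — OK
D: gluten-free, no tree nuts — keep
E: works as a binder, gluten-free, no sesame — OK
F: has pecan, so not tree-nut-free; has tahini, so not sesame-free — no
G: all constraints satisfied — valid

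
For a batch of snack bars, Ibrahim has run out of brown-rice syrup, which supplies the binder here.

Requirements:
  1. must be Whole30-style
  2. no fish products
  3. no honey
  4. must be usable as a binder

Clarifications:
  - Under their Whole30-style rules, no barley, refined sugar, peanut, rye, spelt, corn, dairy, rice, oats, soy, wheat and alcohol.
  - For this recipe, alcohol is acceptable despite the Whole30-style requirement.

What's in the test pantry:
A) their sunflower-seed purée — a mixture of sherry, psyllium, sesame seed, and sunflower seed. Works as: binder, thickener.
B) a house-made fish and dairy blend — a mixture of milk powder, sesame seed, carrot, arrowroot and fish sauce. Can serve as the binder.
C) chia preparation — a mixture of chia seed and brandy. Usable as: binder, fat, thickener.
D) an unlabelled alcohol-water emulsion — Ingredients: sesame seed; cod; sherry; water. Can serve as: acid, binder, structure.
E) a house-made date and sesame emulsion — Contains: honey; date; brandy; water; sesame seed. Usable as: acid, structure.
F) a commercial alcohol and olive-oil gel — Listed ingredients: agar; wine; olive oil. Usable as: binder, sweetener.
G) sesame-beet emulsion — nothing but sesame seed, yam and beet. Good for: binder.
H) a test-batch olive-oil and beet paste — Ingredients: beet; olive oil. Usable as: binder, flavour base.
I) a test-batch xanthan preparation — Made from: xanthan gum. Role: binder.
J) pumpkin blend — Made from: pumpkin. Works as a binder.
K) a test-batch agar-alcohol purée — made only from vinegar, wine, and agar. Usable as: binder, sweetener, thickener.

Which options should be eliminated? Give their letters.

B, D, E

A: alcohol is permitted under the Whole30-style carve-out; nothing else excluded — OK
B: has milk powder, so not Whole30-style; has fish sauce, so not fish-free — out
C: alcohol is permitted under the Whole30-style carve-out; nothing else excluded — OK
D: has cod, so not fish-free — no
E: not usable as a binder; has honey, so not honey-free — no
F: alcohol is permitted under the Whole30-style carve-out; nothing else excluded — OK
G: nothing on the exclusion list — OK
H: only beet and olive oil; none excluded — OK
I: only xanthan gum; none excluded — OK
J: all constraints satisfied — OK
K: alcohol is permitted under the Whole30-style carve-out; nothing else excluded — valid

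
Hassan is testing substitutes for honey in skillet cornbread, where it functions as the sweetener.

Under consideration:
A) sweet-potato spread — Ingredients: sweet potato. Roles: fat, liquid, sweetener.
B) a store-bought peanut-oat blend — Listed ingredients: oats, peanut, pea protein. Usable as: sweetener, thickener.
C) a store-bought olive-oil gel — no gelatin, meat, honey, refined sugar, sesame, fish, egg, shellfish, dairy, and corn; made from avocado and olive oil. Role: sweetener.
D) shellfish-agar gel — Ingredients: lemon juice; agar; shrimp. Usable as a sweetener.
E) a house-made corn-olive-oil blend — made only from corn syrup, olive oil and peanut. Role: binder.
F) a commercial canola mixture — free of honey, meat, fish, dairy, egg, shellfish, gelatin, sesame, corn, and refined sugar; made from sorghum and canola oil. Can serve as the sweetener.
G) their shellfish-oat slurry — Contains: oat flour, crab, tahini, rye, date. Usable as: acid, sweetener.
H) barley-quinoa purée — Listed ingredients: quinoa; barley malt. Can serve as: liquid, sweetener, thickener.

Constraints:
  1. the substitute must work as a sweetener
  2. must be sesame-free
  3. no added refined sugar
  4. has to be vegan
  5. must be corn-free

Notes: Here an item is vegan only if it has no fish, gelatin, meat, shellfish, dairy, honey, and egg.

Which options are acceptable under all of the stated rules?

A, B, C, F, H

A: all constraints satisfied — keep
B: every rule checks out — keep
C: no sesame, vegan — valid
D: has shrimp, so not vegan — no
E: not usable as a sweetener; has corn syrup, so not corn-free — reject
F: vegan, no refined sugar — OK
G: has crab, so not vegan; has tahini, so not sesame-free — no
H: no corn, no refined sugar — valid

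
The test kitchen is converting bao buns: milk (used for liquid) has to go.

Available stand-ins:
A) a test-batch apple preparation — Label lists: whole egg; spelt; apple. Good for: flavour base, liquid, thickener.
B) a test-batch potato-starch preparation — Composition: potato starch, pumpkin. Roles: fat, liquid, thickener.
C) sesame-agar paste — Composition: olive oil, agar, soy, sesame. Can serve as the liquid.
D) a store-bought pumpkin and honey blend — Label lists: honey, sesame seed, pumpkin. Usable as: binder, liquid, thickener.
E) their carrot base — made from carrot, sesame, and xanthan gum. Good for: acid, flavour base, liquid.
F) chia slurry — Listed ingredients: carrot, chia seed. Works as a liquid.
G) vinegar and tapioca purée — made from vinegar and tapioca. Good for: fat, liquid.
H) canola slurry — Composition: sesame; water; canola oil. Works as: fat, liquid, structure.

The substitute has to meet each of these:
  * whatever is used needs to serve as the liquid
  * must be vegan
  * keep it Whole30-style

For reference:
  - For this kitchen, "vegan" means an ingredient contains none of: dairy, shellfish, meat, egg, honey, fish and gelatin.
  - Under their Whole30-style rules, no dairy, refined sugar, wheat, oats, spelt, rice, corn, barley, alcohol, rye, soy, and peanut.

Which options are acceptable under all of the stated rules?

B, E, F, G, H

A: has whole egg, so not vegan; has spelt, so not Whole30-style — reject
B: every rule checks out — valid
C: has soy, so not Whole30-style — no
D: has honey, so not vegan — out
E: every rule checks out — valid
F: works as a liquid, Whole30-style, vegan — valid
G: vegan, Whole30-style — valid
H: nothing on the exclusion list — keep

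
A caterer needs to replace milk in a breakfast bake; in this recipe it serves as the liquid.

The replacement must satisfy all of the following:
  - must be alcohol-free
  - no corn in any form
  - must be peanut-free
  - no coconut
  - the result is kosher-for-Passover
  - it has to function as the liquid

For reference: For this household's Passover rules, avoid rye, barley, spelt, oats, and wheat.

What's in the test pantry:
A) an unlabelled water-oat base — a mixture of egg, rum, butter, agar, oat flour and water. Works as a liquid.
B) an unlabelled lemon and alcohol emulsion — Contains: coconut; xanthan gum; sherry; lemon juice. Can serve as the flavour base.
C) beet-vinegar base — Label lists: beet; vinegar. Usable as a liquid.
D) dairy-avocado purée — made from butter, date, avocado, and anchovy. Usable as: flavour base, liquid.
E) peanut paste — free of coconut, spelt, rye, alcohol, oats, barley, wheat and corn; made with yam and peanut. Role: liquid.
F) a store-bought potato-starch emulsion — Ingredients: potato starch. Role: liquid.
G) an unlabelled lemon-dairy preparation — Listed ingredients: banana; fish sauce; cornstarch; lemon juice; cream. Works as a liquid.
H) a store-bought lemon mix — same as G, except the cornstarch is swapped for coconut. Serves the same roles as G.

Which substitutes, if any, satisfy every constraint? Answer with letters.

C, D, F

A: has oat flour, so not kosher-for-Passover; has rum, so not alcohol-free — no
B: not usable as a liquid; has coconut, so not coconut-free (and 1 more) — out
C: works as a liquid, no peanut, no corn — valid
D: works as a liquid, no alcohol, no coconut — keep
E: has peanut, so not peanut-free — no
F: nothing on the exclusion list — valid
G: has cornstarch, so not corn-free — reject
H: has coconut, so not coconut-free — out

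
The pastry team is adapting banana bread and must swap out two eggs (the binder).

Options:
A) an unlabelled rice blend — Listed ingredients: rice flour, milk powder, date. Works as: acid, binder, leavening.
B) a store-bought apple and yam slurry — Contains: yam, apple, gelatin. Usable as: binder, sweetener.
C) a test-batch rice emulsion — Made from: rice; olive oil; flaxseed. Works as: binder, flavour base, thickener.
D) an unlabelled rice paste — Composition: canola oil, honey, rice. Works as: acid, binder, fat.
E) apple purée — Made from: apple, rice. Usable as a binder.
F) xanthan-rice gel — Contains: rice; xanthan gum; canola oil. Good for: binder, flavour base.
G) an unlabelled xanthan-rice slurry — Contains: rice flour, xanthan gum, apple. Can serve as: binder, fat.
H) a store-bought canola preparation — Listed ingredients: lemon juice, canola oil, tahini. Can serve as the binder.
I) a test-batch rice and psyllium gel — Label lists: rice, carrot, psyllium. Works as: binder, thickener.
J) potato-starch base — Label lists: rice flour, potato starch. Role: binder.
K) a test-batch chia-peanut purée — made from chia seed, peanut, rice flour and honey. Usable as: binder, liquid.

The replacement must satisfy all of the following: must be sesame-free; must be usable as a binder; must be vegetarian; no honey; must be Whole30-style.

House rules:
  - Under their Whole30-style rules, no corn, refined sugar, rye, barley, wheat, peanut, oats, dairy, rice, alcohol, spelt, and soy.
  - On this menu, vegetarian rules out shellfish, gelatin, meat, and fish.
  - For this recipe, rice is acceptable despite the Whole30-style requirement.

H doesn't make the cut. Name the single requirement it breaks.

sesame-free

usable as a binder: satisfied
Whole30-style: satisfied
vegetarian: satisfied
honey-free: satisfied
sesame-free: has tahini — fails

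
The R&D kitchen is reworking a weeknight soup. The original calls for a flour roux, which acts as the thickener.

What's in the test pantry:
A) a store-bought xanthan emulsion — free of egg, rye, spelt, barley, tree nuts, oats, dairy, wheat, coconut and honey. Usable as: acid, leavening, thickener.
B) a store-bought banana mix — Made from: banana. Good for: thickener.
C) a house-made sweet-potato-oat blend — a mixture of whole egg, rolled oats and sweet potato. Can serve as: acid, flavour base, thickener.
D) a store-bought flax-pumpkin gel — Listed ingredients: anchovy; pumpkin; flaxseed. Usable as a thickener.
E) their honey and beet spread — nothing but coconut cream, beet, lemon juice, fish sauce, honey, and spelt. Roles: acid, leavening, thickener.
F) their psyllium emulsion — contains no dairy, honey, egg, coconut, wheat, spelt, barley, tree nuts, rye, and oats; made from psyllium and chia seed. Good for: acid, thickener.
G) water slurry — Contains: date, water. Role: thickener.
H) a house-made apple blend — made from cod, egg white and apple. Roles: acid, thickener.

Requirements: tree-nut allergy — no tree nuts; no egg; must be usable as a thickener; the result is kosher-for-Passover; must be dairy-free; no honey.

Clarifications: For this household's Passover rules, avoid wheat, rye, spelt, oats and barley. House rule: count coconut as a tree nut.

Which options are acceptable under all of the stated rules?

A: no dairy, no egg — keep
B: only banana; none excluded — OK
C: has rolled oats, so not kosher-for-Passover; has whole egg, so not egg-free — reject
D: only anchovy, flaxseed and pumpkin; none excluded — keep
E: has spelt, so not kosher-for-Passover; has honey, so not honey-free (and 1 more) — out
F: works as a thickener, no egg, no dairy — keep
G: works as a thickener, tree-nut-free, no egg — OK
H: has egg white, so not egg-free — no

A, B, D, F, G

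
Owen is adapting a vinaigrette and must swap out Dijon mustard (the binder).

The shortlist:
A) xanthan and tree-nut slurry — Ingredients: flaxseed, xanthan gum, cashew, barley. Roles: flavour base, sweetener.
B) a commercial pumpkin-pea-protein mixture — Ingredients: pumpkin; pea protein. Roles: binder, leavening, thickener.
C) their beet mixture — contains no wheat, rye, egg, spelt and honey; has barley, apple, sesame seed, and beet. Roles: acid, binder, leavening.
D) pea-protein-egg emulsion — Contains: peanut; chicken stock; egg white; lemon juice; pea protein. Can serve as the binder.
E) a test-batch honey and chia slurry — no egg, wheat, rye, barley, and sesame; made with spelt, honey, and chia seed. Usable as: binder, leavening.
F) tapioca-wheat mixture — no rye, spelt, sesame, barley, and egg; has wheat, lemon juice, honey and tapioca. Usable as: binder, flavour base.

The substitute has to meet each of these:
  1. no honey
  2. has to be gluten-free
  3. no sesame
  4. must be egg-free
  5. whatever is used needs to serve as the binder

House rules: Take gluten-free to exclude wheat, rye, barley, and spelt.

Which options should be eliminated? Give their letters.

A, C, D, E, F

A: not usable as a binder; has barley, so not gluten-free — no
B: works as a binder, no sesame, gluten-free — valid
C: has barley, so not gluten-free; has sesame seed, so not sesame-free — no
D: has egg white, so not egg-free — out
E: has spelt, so not gluten-free; has honey, so not honey-free — out
F: has wheat, so not gluten-free; has honey, so not honey-free — no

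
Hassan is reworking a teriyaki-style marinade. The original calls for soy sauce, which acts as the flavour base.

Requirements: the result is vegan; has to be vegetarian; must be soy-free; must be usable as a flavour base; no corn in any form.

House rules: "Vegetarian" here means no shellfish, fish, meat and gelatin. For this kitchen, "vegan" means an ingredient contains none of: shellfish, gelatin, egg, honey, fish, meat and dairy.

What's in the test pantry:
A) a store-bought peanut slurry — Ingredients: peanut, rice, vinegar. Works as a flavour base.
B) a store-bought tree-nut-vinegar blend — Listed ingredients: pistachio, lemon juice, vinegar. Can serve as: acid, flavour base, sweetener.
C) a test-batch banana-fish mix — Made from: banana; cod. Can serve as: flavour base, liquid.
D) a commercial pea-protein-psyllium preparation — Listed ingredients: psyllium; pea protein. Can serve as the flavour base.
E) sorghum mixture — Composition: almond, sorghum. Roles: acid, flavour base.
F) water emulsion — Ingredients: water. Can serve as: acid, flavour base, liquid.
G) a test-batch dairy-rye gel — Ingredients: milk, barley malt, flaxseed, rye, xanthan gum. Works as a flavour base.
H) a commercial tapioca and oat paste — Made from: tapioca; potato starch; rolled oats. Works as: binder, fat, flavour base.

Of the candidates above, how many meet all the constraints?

6

A: works as a flavour base, vegetarian, vegan — valid
B: no soy, vegan — keep
C: has cod, so not vegetarian; has cod, so not vegan — reject
D: nothing on the exclusion list — keep
E: no soy, vegan — OK
F: only water; none excluded — keep
G: has milk, so not vegan — reject
H: all constraints satisfied — keep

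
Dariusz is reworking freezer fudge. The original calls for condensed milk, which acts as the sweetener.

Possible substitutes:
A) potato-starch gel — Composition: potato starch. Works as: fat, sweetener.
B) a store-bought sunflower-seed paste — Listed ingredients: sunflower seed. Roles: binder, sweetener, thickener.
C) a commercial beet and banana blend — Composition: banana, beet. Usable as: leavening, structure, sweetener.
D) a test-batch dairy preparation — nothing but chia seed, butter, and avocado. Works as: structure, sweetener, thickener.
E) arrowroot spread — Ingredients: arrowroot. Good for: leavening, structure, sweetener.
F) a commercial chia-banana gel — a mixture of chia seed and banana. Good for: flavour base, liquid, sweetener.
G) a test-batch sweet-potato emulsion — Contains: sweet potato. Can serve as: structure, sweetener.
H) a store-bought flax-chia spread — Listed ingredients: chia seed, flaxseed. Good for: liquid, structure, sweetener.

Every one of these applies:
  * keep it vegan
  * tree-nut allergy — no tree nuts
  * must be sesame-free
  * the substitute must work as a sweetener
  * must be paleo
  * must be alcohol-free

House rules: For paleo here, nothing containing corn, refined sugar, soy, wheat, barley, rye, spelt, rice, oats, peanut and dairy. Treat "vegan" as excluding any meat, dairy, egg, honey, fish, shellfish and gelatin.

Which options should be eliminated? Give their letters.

A: all constraints satisfied — OK
B: every rule checks out — valid
C: no tree nuts, paleo — valid
D: has butter, so not paleo; has butter, so not vegan — reject
E: only arrowroot; none excluded — valid
F: works as a sweetener, no sesame, no tree nuts — keep
G: all constraints satisfied — valid
H: nothing on the exclusion list — valid

D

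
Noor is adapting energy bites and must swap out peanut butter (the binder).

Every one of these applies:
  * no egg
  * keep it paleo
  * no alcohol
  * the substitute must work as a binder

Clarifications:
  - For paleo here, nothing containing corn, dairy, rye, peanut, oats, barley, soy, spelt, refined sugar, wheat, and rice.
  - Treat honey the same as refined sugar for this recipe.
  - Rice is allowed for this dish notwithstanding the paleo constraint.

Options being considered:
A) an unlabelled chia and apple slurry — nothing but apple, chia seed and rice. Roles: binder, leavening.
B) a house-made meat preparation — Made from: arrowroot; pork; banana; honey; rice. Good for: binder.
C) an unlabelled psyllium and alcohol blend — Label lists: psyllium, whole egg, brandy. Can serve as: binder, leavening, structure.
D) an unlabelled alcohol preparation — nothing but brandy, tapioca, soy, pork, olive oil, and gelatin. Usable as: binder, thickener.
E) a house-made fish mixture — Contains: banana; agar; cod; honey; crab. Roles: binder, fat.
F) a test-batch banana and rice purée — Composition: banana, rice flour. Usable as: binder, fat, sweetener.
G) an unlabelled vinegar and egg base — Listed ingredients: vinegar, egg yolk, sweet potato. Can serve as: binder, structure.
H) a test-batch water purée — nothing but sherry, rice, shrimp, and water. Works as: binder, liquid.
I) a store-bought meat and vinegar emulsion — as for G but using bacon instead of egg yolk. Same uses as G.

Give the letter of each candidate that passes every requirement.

A: rice is permitted under the paleo carve-out; nothing else excluded — valid
B: has honey, so not paleo — reject
C: has whole egg, so not egg-free; has brandy, so not alcohol-free — no
D: has soy, so not paleo; has brandy, so not alcohol-free — out
E: has honey, so not paleo — reject
F: rice is permitted under the paleo carve-out; nothing else excluded — valid
G: has egg yolk, so not egg-free — out
H: has sherry, so not alcohol-free — no
I: paleo, no egg — valid

A, F, I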